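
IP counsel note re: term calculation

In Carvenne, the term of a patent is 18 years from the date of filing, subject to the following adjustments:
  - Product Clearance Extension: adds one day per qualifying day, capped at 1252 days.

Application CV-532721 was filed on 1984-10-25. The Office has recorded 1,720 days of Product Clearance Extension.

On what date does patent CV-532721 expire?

March 30, 2006

Base term: filing date + 18 years → 25 October 2002.
Product Clearance Extension: 1720 days claimed exceeds the 1252-day cap, so +1252 days → 30 March 2006.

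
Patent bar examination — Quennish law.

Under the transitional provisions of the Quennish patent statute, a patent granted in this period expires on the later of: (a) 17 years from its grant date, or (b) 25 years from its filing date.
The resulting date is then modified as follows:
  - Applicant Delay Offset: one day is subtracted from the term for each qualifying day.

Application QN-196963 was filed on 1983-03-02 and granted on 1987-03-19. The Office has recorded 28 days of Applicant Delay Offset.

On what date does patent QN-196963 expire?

2008-02-03

(a) grant + 17 years → 19 March 2004.
(b) filing + 25 years → 2 March 2008.
Later of the two: 2 March 2008.
Applicant Delay Offset: −28 days → 3 February 2008.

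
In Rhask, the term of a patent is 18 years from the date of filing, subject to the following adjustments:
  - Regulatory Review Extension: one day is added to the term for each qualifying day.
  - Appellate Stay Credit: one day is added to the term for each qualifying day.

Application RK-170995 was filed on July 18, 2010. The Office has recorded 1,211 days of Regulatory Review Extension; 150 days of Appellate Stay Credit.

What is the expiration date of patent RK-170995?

Base term: filing date + 18 years → 18 July 2028.
Regulatory Review Extension: +1211 days → 11 November 2031.
Appellate Stay Credit: +150 days → 9 April 2032.

April 9, 2032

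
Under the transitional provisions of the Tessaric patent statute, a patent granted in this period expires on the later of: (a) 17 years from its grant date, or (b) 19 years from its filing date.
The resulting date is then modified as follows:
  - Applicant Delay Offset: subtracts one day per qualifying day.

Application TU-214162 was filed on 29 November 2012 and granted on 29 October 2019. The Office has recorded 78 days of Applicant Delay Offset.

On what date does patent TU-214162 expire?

(a) grant + 17 years → 29 October 2036.
(b) filing + 19 years → 29 November 2031.
Later of the two: 29 October 2036.
Applicant Delay Offset: −78 days → 12 August 2036.

2036-08-12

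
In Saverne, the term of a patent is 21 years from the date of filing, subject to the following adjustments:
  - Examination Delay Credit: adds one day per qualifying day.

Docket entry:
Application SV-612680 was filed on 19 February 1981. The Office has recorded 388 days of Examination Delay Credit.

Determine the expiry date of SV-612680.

Base term: filing date + 21 years → 19 February 2002.
Examination Delay Credit: +388 days → 14 March 2003.

2003-03-14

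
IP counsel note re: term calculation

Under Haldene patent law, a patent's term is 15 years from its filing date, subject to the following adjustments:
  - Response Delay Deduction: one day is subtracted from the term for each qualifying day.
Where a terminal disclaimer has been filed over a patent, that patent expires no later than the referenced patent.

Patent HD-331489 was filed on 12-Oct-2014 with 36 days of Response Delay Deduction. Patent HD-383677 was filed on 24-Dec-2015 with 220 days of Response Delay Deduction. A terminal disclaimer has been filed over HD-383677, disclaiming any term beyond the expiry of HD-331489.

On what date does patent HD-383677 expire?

2029-09-06

Natural term of HD-383677:
  Base: filing + 15 years → 24 December 2030.
  Response Delay Deduction: −220 days → 18 May 2030.
Expiry of referenced patent HD-331489:
  Base: filing + 15 years → 12 October 2029.
  Response Delay Deduction: −36 days → 6 September 2029.
Terminal disclaimer: HD-383677 expires on the earlier of 18 May 2030 and 6 September 2029.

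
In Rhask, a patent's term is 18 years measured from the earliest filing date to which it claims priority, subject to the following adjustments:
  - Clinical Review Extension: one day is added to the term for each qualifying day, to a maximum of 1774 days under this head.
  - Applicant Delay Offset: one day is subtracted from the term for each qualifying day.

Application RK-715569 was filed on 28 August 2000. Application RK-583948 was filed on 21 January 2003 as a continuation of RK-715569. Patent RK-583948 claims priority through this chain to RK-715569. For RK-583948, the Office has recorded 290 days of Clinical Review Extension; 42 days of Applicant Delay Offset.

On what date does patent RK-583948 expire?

May 3, 2019

Earliest priority filing: 28 August 2000.
Base term: 28 August 2000 + 18 years → 28 August 2018.
Clinical Review Extension: 290 days (within the 1774-day cap) → +290 days → 14 June 2019.
Applicant Delay Offset: −42 days → 3 May 2019.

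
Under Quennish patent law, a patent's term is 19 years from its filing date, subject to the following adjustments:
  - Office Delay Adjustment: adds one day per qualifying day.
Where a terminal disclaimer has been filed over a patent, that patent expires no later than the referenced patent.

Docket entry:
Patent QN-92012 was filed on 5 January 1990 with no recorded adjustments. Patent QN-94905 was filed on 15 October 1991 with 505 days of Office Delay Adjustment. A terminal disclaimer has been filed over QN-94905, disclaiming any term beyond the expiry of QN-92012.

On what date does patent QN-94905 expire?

January 5, 2009

Natural term of QN-94905:
  Base: filing + 19 years → 15 October 2010.
  Office Delay Adjustment: +505 days → 3 March 2012.
Expiry of referenced patent QN-92012:
  Base: filing + 19 years → 5 January 2009.
Terminal disclaimer: QN-94905 expires on the earlier of 3 March 2012 and 5 January 2009.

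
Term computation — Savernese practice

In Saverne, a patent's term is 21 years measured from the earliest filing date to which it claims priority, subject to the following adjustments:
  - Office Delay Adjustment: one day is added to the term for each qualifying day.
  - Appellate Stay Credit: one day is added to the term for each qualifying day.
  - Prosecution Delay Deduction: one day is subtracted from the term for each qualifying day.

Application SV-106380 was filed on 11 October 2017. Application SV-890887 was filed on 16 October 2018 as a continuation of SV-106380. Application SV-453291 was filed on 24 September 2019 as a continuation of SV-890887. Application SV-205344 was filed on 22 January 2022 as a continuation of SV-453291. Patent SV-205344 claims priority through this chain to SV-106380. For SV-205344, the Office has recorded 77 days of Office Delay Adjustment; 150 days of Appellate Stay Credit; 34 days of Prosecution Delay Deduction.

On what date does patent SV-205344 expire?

Earliest priority filing: 11 October 2017.
Base term: 11 October 2017 + 21 years → 11 October 2038.
Office Delay Adjustment: +77 days → 27 December 2038.
Appellate Stay Credit: +150 days → 26 May 2039.
Prosecution Delay Deduction: −34 days → 22 April 2039.

2039-04-22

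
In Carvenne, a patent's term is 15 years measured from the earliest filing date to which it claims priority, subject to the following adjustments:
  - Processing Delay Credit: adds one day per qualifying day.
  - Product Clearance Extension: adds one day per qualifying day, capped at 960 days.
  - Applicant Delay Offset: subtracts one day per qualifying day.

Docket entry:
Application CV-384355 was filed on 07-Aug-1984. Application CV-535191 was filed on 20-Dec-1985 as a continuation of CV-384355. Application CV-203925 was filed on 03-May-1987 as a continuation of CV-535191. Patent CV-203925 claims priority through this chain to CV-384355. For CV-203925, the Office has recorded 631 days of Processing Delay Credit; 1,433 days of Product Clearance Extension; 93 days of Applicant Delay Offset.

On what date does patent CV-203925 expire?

September 13, 2003

Earliest priority filing: 7 August 1984.
Base term: 7 August 1984 + 15 years → 7 August 1999.
Processing Delay Credit: +631 days → 29 April 2001.
Product Clearance Extension: 1433 days claimed exceeds the 960-day cap, so +960 days → 15 December 2003.
Applicant Delay Offset: −93 days → 13 September 2003.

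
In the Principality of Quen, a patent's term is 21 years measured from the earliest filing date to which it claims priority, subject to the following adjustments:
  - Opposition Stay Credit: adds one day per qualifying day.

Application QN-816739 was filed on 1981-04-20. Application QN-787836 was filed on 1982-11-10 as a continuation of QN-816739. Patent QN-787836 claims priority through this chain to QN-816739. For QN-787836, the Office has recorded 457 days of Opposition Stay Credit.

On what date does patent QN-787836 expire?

2003-07-21

Earliest priority filing: 20 April 1981.
Base term: 20 April 1981 + 21 years → 20 April 2002.
Opposition Stay Credit: +457 days → 21 July 2003.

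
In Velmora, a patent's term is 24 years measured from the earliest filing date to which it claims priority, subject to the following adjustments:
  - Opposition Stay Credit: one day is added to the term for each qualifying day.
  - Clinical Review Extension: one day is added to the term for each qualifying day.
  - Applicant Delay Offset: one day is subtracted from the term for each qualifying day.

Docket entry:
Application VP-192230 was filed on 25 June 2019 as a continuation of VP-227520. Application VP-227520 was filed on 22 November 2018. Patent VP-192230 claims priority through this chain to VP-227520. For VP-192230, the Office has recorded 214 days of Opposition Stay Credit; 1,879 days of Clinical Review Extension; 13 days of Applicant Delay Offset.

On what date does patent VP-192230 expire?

Earliest priority filing: 22 November 2018.
Base term: 22 November 2018 + 24 years → 22 November 2042.
Opposition Stay Credit: +214 days → 24 June 2043.
Clinical Review Extension: +1879 days → 15 August 2048.
Applicant Delay Offset: −13 days → 2 August 2048.

2048-08-02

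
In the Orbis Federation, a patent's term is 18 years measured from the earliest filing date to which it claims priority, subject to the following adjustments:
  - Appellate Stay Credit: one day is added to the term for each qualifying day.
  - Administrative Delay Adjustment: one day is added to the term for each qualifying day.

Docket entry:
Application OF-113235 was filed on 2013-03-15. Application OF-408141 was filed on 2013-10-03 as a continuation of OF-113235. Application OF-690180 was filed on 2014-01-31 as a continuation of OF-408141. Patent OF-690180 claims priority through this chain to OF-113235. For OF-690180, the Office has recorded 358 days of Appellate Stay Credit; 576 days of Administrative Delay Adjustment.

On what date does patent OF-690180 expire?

Earliest priority filing: 15 March 2013.
Base term: 15 March 2013 + 18 years → 15 March 2031.
Appellate Stay Credit: +358 days → 7 March 2032.
Administrative Delay Adjustment: +576 days → 4 October 2033.

October 4, 2033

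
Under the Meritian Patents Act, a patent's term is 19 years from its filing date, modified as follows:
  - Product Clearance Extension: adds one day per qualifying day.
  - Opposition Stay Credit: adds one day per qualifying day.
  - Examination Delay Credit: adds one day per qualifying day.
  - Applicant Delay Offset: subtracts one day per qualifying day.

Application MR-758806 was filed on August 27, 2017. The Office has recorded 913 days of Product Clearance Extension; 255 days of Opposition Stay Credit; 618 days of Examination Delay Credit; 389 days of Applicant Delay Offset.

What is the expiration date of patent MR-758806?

June 24, 2040

Base term: filing date + 19 years → 27 August 2036.
Product Clearance Extension: +913 days → 26 February 2039.
Opposition Stay Credit: +255 days → 8 November 2039.
Examination Delay Credit: +618 days → 18 July 2041.
Applicant Delay Offset: −389 days → 24 June 2040.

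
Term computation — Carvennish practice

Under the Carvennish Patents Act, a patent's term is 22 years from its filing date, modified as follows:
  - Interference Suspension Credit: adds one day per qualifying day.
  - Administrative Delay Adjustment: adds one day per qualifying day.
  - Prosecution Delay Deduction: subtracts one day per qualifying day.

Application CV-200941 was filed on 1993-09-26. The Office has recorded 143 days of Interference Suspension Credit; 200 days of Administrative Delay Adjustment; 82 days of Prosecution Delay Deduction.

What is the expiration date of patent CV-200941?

June 13, 2016

Base term: filing date + 22 years → 26 September 2015.
Interference Suspension Credit: +143 days → 16 February 2016.
Administrative Delay Adjustment: +200 days → 3 September 2016.
Prosecution Delay Deduction: −82 days → 13 June 2016.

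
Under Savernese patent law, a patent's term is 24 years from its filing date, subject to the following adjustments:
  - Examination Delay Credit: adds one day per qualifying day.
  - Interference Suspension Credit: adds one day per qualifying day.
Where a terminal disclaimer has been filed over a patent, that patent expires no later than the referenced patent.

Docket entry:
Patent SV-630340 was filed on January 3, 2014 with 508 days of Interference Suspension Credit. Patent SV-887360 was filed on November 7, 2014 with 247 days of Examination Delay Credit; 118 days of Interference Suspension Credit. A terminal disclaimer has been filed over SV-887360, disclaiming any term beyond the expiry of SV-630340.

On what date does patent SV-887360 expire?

2039-05-26

Natural term of SV-887360:
  Base: filing + 24 years → 7 November 2038.
  Examination Delay Credit: +247 days → 12 July 2039.
  Interference Suspension Credit: +118 days → 7 November 2039.
Expiry of referenced patent SV-630340:
  Base: filing + 24 years → 3 January 2038.
  Interference Suspension Credit: +508 days → 26 May 2039.
Terminal disclaimer: SV-887360 expires on the earlier of 7 November 2039 and 26 May 2039.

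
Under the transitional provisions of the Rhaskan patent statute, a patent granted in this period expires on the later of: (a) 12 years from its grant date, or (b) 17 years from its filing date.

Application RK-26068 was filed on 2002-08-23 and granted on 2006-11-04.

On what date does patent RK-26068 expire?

(a) grant + 12 years → 4 November 2018.
(b) filing + 17 years → 23 August 2019.
Later of the two: 23 August 2019.

August 23, 2019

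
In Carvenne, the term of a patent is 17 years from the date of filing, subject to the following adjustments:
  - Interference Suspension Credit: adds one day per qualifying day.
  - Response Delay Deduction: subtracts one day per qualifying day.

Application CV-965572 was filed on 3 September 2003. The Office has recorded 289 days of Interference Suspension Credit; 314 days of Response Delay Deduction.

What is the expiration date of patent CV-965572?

2020-08-09

Base term: filing date + 17 years → 3 September 2020.
Interference Suspension Credit: +289 days → 19 June 2021.
Response Delay Deduction: −314 days → 9 August 2020.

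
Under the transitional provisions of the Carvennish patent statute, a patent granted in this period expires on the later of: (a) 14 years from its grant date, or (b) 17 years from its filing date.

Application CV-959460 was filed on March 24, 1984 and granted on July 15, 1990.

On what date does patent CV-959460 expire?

(a) grant + 14 years → 15 July 2004.
(b) filing + 17 years → 24 March 2001.
Later of the two: 15 July 2004.

July 15, 2004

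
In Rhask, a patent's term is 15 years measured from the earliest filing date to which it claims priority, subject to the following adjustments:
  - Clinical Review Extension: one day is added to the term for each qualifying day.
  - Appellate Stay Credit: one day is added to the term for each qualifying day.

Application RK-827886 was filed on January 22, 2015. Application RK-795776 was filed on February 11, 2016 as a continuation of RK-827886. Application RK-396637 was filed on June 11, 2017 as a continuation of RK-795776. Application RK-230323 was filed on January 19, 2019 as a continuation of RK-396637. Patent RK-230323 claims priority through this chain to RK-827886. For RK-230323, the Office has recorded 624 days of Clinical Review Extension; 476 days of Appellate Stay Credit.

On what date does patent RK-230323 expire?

Earliest priority filing: 22 January 2015.
Base term: 22 January 2015 + 15 years → 22 January 2030.
Clinical Review Extension: +624 days → 8 October 2031.
Appellate Stay Credit: +476 days → 26 January 2033.

2033-01-26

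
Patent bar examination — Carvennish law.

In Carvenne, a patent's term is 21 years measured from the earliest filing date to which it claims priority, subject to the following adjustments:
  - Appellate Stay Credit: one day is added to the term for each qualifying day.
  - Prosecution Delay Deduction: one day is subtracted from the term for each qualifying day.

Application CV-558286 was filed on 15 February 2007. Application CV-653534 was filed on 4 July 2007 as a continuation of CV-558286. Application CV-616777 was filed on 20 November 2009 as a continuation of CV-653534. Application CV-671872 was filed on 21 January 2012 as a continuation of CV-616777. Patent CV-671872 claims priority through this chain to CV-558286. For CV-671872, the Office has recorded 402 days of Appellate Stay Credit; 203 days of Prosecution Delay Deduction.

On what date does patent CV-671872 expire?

Earliest priority filing: 15 February 2007.
Base term: 15 February 2007 + 21 years → 15 February 2028.
Appellate Stay Credit: +402 days → 23 March 2029.
Prosecution Delay Deduction: −203 days → 1 September 2028.

September 1, 2028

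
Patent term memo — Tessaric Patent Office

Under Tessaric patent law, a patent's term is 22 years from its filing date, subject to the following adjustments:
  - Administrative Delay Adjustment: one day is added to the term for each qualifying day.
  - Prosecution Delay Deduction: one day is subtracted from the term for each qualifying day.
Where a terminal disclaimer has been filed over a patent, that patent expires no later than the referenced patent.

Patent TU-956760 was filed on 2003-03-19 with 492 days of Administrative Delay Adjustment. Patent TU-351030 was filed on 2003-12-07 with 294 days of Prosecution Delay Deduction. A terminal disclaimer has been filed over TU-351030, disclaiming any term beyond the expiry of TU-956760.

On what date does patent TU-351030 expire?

Natural term of TU-351030:
  Base: filing + 22 years → 7 December 2025.
  Prosecution Delay Deduction: −294 days → 16 February 2025.
Expiry of referenced patent TU-956760:
  Base: filing + 22 years → 19 March 2025.
  Administrative Delay Adjustment: +492 days → 24 July 2026.
Terminal disclaimer: TU-351030 expires on the earlier of 16 February 2025 and 24 July 2026.

February 16, 2025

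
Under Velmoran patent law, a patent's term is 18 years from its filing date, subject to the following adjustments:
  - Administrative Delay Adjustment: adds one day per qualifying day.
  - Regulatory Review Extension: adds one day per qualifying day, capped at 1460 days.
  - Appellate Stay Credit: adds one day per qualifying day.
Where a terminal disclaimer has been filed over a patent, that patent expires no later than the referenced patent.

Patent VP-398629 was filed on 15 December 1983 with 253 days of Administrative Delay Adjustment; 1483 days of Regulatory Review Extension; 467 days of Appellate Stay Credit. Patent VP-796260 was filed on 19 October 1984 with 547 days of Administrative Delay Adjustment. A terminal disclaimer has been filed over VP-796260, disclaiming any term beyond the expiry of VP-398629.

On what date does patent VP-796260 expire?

April 18, 2004

Natural term of VP-796260:
  Base: filing + 18 years → 19 October 2002.
  Administrative Delay Adjustment: +547 days → 18 April 2004.
Expiry of referenced patent VP-398629:
  Base: filing + 18 years → 15 December 2001.
  Administrative Delay Adjustment: +253 days → 25 August 2002.
  Regulatory Review Extension: 1483 days claimed exceeds the 1460-day cap, so +1460 days → 24 August 2006.
  Appellate Stay Credit: +467 days → 4 December 2007.
Terminal disclaimer: VP-796260 expires on the earlier of 18 April 2004 and 4 December 2007.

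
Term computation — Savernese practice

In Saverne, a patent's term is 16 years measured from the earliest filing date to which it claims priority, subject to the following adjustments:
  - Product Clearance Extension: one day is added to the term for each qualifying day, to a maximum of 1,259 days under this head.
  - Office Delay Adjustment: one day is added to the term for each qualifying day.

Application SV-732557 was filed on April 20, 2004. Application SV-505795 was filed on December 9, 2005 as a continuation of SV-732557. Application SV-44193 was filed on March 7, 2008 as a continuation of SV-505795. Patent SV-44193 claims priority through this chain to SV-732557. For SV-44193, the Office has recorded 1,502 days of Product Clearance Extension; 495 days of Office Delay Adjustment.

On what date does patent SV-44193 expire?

February 7, 2025

Earliest priority filing: 20 April 2004.
Base term: 20 April 2004 + 16 years → 20 April 2020.
Product Clearance Extension: 1502 days claimed exceeds the 1259-day cap, so +1259 days → 1 October 2023.
Office Delay Adjustment: +495 days → 7 February 2025.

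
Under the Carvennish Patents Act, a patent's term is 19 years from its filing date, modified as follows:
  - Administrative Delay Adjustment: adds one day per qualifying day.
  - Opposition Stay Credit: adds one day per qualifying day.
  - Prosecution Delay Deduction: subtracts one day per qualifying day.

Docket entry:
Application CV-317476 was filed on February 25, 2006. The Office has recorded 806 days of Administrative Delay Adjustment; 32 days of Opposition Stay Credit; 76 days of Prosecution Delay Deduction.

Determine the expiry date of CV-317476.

2027-03-29

Base term: filing date + 19 years → 25 February 2025.
Administrative Delay Adjustment: +806 days → 12 May 2027.
Opposition Stay Credit: +32 days → 13 June 2027.
Prosecution Delay Deduction: −76 days → 29 March 2027.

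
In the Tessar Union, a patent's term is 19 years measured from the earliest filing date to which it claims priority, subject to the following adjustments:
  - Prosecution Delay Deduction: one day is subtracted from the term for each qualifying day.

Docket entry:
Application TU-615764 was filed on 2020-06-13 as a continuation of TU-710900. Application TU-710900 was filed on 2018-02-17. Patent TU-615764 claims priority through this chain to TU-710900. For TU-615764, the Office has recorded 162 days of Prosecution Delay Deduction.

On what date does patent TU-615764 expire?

Earliest priority filing: 17 February 2018.
Base term: 17 February 2018 + 19 years → 17 February 2037.
Prosecution Delay Deduction: −162 days → 8 September 2036.

2036-09-08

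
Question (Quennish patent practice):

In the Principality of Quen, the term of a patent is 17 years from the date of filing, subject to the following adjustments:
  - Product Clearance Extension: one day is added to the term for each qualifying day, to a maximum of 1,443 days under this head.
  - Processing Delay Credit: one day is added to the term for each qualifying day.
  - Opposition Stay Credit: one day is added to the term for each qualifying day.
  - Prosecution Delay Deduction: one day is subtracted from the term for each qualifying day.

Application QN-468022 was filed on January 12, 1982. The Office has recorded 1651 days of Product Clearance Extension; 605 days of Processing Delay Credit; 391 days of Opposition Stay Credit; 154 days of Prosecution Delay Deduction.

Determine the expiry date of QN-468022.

April 15, 2005

Base term: filing date + 17 years → 12 January 1999.
Product Clearance Extension: 1651 days claimed exceeds the 1443-day cap, so +1443 days → 25 December 2002.
Processing Delay Credit: +605 days → 21 August 2004.
Opposition Stay Credit: +391 days → 16 September 2005.
Prosecution Delay Deduction: −154 days → 15 April 2005.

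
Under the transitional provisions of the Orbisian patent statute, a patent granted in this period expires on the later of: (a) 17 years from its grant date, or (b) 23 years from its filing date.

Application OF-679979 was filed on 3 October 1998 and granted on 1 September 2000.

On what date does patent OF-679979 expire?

(a) grant + 17 years → 1 September 2017.
(b) filing + 23 years → 3 October 2021.
Later of the two: 3 October 2021.

2021-10-03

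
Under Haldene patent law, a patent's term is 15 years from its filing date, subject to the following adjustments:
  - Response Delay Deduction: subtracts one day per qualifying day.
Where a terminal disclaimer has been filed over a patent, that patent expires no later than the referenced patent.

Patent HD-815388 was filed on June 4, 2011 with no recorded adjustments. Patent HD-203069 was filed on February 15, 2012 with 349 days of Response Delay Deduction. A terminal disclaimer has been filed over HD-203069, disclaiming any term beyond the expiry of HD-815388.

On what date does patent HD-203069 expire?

March 3, 2026

Natural term of HD-203069:
  Base: filing + 15 years → 15 February 2027.
  Response Delay Deduction: −349 days → 3 March 2026.
Expiry of referenced patent HD-815388:
  Base: filing + 15 years → 4 June 2026.
Terminal disclaimer: HD-203069 expires on the earlier of 3 March 2026 and 4 June 2026.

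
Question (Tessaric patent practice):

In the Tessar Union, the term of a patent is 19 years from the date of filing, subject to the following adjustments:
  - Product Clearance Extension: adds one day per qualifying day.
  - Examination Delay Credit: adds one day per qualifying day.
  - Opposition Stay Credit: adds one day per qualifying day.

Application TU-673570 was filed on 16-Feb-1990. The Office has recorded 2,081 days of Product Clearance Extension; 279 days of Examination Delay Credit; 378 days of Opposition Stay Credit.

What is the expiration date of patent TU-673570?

Base term: filing date + 19 years → 16 February 2009.
Product Clearance Extension: +2081 days → 29 October 2014.
Examination Delay Credit: +279 days → 4 August 2015.
Opposition Stay Credit: +378 days → 16 August 2016.

August 16, 2016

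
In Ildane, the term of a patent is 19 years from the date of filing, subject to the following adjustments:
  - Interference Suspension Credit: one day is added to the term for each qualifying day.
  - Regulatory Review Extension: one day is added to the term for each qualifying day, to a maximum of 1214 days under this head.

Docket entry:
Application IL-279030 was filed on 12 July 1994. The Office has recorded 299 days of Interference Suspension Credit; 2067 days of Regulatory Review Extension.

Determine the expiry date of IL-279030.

2017-09-02

Base term: filing date + 19 years → 12 July 2013.
Interference Suspension Credit: +299 days → 7 May 2014.
Regulatory Review Extension: 2067 days claimed exceeds the 1214-day cap, so +1214 days → 2 September 2017.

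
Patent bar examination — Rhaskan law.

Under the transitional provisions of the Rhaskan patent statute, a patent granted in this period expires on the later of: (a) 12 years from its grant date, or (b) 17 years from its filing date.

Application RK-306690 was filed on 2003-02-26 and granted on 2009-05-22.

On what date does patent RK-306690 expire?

May 22, 2021

(a) grant + 12 years → 22 May 2021.
(b) filing + 17 years → 26 February 2020.
Later of the two: 22 May 2021.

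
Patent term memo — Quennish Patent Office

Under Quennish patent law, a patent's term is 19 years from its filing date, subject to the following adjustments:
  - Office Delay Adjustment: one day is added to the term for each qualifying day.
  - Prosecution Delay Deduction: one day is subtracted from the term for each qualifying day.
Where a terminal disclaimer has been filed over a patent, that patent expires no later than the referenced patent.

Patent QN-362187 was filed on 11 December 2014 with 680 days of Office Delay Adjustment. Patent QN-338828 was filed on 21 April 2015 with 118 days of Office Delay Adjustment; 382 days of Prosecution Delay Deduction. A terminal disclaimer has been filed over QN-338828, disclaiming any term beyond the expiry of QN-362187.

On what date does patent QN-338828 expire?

July 31, 2033

Natural term of QN-338828:
  Base: filing + 19 years → 21 April 2034.
  Office Delay Adjustment: +118 days → 17 August 2034.
  Prosecution Delay Deduction: −382 days → 31 July 2033.
Expiry of referenced patent QN-362187:
  Base: filing + 19 years → 11 December 2033.
  Office Delay Adjustment: +680 days → 22 October 2035.
Terminal disclaimer: QN-338828 expires on the earlier of 31 July 2033 and 22 October 2035.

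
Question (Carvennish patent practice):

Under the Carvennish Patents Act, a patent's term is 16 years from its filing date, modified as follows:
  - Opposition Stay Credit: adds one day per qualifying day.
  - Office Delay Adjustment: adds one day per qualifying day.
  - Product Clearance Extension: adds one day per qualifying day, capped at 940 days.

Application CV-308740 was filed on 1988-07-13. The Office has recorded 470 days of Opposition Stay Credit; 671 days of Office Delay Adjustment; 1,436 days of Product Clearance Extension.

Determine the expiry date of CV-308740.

2010-03-25

Base term: filing date + 16 years → 13 July 2004.
Opposition Stay Credit: +470 days → 26 October 2005.
Office Delay Adjustment: +671 days → 28 August 2007.
Product Clearance Extension: 1436 days claimed exceeds the 940-day cap, so +940 days → 25 March 2010.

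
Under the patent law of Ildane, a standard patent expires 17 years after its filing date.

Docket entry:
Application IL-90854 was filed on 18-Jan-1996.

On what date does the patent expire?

Filing date + 17 years → 18 January 2013.

2013-01-18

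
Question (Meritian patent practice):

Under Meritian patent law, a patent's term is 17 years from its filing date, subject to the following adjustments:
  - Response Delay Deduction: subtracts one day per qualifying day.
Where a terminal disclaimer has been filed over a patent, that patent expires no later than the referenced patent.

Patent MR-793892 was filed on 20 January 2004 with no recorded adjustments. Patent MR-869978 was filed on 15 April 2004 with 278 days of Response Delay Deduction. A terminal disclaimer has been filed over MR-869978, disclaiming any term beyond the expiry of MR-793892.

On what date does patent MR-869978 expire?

Natural term of MR-869978:
  Base: filing + 17 years → 15 April 2021.
  Response Delay Deduction: −278 days → 11 July 2020.
Expiry of referenced patent MR-793892:
  Base: filing + 17 years → 20 January 2021.
Terminal disclaimer: MR-869978 expires on the earlier of 11 July 2020 and 20 January 2021.

2020-07-11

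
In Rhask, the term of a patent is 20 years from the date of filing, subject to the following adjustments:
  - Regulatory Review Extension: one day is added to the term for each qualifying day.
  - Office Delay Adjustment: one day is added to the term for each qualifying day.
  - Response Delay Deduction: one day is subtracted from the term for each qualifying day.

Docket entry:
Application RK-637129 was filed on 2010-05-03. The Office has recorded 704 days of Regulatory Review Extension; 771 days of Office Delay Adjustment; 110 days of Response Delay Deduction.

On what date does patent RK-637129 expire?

Base term: filing date + 20 years → 3 May 2030.
Regulatory Review Extension: +704 days → 6 April 2032.
Office Delay Adjustment: +771 days → 17 May 2034.
Response Delay Deduction: −110 days → 27 January 2034.

January 27, 2034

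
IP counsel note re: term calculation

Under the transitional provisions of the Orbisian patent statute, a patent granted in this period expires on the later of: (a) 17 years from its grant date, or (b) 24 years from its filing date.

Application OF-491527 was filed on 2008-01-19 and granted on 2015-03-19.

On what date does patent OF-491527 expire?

(a) grant + 17 years → 19 March 2032.
(b) filing + 24 years → 19 January 2032.
Later of the two: 19 March 2032.

March 19, 2032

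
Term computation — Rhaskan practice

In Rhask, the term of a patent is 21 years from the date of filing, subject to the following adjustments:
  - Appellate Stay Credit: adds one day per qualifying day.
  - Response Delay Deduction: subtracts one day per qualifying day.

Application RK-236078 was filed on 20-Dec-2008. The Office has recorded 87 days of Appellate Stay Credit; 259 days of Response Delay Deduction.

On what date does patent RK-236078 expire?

Base term: filing date + 21 years → 20 December 2029.
Appellate Stay Credit: +87 days → 17 March 2030.
Response Delay Deduction: −259 days → 1 July 2029.

2029-07-01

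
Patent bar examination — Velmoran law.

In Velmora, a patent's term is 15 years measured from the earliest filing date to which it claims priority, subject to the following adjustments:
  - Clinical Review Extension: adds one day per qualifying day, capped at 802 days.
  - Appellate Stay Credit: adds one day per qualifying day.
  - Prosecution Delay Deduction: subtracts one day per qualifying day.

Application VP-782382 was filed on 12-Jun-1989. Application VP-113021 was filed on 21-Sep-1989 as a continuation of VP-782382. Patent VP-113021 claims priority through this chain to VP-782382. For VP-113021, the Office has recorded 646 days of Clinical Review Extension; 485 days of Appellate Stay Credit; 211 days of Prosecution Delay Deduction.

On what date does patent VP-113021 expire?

2006-12-19

Earliest priority filing: 12 June 1989.
Base term: 12 June 1989 + 15 years → 12 June 2004.
Clinical Review Extension: 646 days (within the 802-day cap) → +646 days → 20 March 2006.
Appellate Stay Credit: +485 days → 18 July 2007.
Prosecution Delay Deduction: −211 days → 19 December 2006.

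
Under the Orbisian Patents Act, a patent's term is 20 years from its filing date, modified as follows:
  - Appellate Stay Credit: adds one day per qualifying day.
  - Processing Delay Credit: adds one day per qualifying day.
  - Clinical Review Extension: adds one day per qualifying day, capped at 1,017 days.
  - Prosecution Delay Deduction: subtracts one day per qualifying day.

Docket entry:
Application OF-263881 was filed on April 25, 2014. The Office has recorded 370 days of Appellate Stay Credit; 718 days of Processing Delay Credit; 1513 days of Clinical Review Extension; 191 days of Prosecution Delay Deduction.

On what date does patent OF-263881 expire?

Base term: filing date + 20 years → 25 April 2034.
Appellate Stay Credit: +370 days → 30 April 2035.
Processing Delay Credit: +718 days → 17 April 2037.
Clinical Review Extension: 1513 days claimed exceeds the 1017-day cap, so +1017 days → 29 January 2040.
Prosecution Delay Deduction: −191 days → 22 July 2039.

2039-07-22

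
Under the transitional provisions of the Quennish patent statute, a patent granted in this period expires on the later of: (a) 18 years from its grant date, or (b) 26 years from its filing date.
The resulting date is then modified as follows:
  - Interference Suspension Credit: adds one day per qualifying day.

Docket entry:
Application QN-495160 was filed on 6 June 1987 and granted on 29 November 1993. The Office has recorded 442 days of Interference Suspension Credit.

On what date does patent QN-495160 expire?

2014-08-22

(a) grant + 18 years → 29 November 2011.
(b) filing + 26 years → 6 June 2013.
Later of the two: 6 June 2013.
Interference Suspension Credit: +442 days → 22 August 2014.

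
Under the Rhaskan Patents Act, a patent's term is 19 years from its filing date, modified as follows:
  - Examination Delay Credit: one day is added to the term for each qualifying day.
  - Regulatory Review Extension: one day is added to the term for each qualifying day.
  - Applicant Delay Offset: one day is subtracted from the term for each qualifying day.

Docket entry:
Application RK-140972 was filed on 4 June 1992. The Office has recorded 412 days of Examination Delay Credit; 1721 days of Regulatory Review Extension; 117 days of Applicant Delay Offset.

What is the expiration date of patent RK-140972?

Base term: filing date + 19 years → 4 June 2011.
Examination Delay Credit: +412 days → 20 July 2012.
Regulatory Review Extension: +1721 days → 6 April 2017.
Applicant Delay Offset: −117 days → 10 December 2016.

2016-12-10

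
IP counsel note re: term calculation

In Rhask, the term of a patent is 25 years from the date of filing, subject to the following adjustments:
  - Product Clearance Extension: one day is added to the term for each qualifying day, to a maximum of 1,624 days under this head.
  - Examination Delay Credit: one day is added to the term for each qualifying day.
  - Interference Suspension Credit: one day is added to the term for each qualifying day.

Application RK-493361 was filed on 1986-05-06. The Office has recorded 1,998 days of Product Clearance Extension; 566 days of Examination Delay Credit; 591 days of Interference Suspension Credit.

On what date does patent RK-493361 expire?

Base term: filing date + 25 years → 6 May 2011.
Product Clearance Extension: 1998 days claimed exceeds the 1624-day cap, so +1624 days → 16 October 2015.
Examination Delay Credit: +566 days → 4 May 2017.
Interference Suspension Credit: +591 days → 16 December 2018.

2018-12-16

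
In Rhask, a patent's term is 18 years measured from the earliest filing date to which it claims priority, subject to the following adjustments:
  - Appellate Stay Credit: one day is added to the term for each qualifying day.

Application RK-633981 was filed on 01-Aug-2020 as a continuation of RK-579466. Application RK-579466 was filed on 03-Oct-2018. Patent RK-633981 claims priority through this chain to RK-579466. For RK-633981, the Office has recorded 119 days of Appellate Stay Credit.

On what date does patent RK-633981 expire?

January 30, 2037

Earliest priority filing: 3 October 2018.
Base term: 3 October 2018 + 18 years → 3 October 2036.
Appellate Stay Credit: +119 days → 30 January 2037.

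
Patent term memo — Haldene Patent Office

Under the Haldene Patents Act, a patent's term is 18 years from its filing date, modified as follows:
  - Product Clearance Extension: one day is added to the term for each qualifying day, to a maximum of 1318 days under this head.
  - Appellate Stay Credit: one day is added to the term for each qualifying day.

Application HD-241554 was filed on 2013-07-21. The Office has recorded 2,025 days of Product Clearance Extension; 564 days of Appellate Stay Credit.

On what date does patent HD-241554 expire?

Base term: filing date + 18 years → 21 July 2031.
Product Clearance Extension: 2025 days claimed exceeds the 1318-day cap, so +1318 days → 28 February 2035.
Appellate Stay Credit: +564 days → 14 September 2036.

September 14, 2036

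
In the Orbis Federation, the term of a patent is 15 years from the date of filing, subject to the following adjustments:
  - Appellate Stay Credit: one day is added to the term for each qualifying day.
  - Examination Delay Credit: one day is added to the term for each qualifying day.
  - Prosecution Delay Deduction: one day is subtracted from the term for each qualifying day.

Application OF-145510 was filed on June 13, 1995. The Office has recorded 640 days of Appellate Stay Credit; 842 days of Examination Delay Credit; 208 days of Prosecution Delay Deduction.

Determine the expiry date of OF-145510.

Base term: filing date + 15 years → 13 June 2010.
Appellate Stay Credit: +640 days → 14 March 2012.
Examination Delay Credit: +842 days → 4 July 2014.
Prosecution Delay Deduction: −208 days → 8 December 2013.

2013-12-08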